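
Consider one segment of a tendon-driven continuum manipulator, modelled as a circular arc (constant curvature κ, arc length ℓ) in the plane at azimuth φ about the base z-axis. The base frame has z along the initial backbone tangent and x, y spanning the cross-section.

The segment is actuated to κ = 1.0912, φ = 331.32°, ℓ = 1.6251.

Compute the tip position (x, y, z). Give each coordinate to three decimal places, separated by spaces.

0.966 -0.528 0.898

θ = κ·ℓ = 1.0912 × 1.6251 = 1.77331 rad
ρ = (1 − cos θ)/κ = (1 − -0.20113)/1.0912 = 1.10074
z = sin θ / κ = 0.97956/1.0912 = 0.89769
x = ρ cos φ = 1.10074 × cos(331.32°) = 0.96570
y = ρ sin φ = 1.10074 × sin(331.32°) = -0.52827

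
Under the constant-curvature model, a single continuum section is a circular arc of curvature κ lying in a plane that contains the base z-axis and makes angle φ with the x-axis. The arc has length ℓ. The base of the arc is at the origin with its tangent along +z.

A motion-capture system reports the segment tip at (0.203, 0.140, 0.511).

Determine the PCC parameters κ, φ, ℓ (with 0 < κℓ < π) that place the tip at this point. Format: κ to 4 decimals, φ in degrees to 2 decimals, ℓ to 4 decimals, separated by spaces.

1.5320 34.59 0.5870

ρ = √(x²+y²) = √(0.203² + 0.140²) = 0.24659
φ = atan2(y, x) mod 360° = atan2(0.140, 0.203) = 34.5923°
|p|² = ρ² + z² = 0.24659² + 0.511² = 0.32193
κ = 2ρ / |p|² = 2×0.24659 / 0.32193 = 1.53198
θ = 2·atan2(ρ, z) = 2·atan2(0.24659, 0.511) = 0.89922 rad
ℓ = θ/κ = 0.89922/1.53198 = 0.58697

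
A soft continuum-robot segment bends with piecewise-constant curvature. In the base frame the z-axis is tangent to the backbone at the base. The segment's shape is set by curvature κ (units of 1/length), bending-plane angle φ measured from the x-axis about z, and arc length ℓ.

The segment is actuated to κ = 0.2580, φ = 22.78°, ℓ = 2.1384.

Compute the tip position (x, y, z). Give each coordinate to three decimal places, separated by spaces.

θ = κ·ℓ = 0.2580 × 2.1384 = 0.55171 rad
ρ = (1 − cos θ)/κ = (1 − 0.85163)/0.2580 = 0.57507
z = sin θ / κ = 0.52414/0.2580 = 2.03156
x = ρ cos φ = 0.57507 × cos(22.78°) = 0.53022
y = ρ sin φ = 0.57507 × sin(22.78°) = 0.22267

0.530 0.223 2.032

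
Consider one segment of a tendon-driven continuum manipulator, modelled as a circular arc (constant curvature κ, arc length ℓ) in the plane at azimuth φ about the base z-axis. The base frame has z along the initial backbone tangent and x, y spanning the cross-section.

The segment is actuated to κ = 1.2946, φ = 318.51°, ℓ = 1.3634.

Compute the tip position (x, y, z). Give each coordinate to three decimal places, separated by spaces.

θ = κ·ℓ = 1.2946 × 1.3634 = 1.76506 rad
ρ = (1 − cos θ)/κ = (1 − -0.19304)/1.2946 = 0.92155
z = sin θ / κ = 0.98119/1.2946 = 0.75791
x = ρ cos φ = 0.92155 × cos(318.51°) = 0.69031
y = ρ sin φ = 0.92155 × sin(318.51°) = -0.61052

0.690 -0.611 0.758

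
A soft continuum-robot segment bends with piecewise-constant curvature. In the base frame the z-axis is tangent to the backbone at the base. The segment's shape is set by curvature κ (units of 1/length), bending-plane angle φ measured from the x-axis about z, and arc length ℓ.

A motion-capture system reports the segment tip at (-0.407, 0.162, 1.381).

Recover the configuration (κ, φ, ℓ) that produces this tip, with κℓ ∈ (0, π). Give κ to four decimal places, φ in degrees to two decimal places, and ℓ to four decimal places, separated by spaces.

0.4174 158.30 1.4718

ρ = √(x²+y²) = √(-0.407² + 0.162²) = 0.43806
φ = atan2(y, x) mod 360° = atan2(0.162, -0.407) = 158.2957°
|p|² = ρ² + z² = 0.43806² + 1.381² = 2.09905
κ = 2ρ / |p|² = 2×0.43806 / 2.09905 = 0.41738
θ = 2·atan2(ρ, z) = 2·atan2(0.43806, 1.381) = 0.61433 rad
ℓ = θ/κ = 0.61433/0.41738 = 1.47185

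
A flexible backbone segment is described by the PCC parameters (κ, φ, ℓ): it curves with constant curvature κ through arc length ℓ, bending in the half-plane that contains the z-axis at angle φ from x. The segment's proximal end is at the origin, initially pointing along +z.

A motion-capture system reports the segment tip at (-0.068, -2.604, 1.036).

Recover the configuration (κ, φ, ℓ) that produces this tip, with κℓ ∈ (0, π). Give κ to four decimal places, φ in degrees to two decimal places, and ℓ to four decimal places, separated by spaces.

0.6629 268.50 3.5970

ρ = √(x²+y²) = √(-0.068² + -2.604²) = 2.60489
φ = atan2(y, x) mod 360° = atan2(-2.604, -0.068) = 268.5041°
|p|² = ρ² + z² = 2.60489² + 1.036² = 7.85874
κ = 2ρ / |p|² = 2×2.60489 / 7.85874 = 0.66293
θ = 2·atan2(ρ, z) = 2·atan2(2.60489, 1.036) = 2.38452 rad
ℓ = θ/κ = 2.38452/0.66293 = 3.59696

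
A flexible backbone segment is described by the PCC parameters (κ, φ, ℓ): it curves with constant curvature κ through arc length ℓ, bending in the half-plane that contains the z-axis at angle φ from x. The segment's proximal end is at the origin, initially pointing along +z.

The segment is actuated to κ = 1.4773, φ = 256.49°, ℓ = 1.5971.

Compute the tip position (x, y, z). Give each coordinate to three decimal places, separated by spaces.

-0.270 -1.125 0.477

θ = κ·ℓ = 1.4773 × 1.5971 = 2.35940 rad
ρ = (1 − cos θ)/κ = (1 − -0.70937)/1.4773 = 1.15709
z = sin θ / κ = 0.70484/1.4773 = 0.47711
x = ρ cos φ = 1.15709 × cos(256.49°) = -0.27031
y = ρ sin φ = 1.15709 × sin(256.49°) = -1.12507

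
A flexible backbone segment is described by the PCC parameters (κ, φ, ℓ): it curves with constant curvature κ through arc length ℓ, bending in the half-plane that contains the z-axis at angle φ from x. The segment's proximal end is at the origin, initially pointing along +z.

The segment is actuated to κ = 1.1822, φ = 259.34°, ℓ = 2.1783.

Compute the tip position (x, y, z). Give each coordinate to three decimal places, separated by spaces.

-0.289 -1.533 0.454

θ = κ·ℓ = 1.1822 × 2.1783 = 2.57519 rad
ρ = (1 − cos θ)/κ = (1 − -0.84383)/1.1822 = 1.55966
z = sin θ / κ = 0.53660/1.1822 = 0.45390
x = ρ cos φ = 1.55966 × cos(259.34°) = -0.28851
y = ρ sin φ = 1.55966 × sin(259.34°) = -1.53275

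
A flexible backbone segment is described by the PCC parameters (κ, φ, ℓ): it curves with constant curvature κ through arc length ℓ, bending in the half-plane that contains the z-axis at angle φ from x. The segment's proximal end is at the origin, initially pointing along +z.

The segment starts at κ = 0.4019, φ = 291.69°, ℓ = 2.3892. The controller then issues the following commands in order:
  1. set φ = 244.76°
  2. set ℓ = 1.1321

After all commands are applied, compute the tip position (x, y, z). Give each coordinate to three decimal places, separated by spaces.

-0.108 -0.229 1.093

initial: κ=0.4019, φ=291.69°, ℓ=2.3892
cmd 1: set φ=244.76° → (κ,φ,ℓ)=(0.4019,244.76°,2.3892) → tip=(-0.4527,-0.9603,2.0386)
cmd 2: set ℓ=1.1321 → (κ,φ,ℓ)=(0.4019,244.76°,1.1321) → tip=(-0.1079,-0.2290,1.0934)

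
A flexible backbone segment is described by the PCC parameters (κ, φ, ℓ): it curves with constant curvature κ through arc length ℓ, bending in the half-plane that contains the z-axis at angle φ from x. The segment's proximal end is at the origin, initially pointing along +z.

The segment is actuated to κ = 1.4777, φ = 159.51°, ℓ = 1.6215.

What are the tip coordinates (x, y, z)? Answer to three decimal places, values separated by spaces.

θ = κ·ℓ = 1.4777 × 1.6215 = 2.39609 rad
ρ = (1 − cos θ)/κ = (1 − -0.73475)/1.4777 = 1.17395
z = sin θ / κ = 0.67834/1.4777 = 0.45905
x = ρ cos φ = 1.17395 × cos(159.51°) = -1.09968
y = ρ sin φ = 1.17395 × sin(159.51°) = 0.41093

-1.100 0.411 0.459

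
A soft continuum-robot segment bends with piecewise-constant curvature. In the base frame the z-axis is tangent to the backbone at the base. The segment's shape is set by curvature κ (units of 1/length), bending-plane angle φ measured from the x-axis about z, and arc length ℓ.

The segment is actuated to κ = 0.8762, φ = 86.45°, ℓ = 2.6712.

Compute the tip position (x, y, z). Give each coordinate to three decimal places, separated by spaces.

0.120 1.932 0.820

θ = κ·ℓ = 0.8762 × 2.6712 = 2.34051 rad
ρ = (1 − cos θ)/κ = (1 − -0.69593)/0.8762 = 1.93555
z = sin θ / κ = 0.71811/0.8762 = 0.81958
x = ρ cos φ = 1.93555 × cos(86.45°) = 0.11985
y = ρ sin φ = 1.93555 × sin(86.45°) = 1.93183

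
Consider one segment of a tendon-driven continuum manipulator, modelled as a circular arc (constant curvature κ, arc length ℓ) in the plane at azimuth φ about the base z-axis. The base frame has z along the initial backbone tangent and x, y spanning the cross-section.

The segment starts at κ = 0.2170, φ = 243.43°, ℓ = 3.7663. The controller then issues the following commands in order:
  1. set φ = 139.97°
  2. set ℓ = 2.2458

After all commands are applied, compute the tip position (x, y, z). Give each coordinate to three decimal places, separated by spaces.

-0.411 0.345 2.158

initial: κ=0.2170, φ=243.43°, ℓ=3.7663
cmd 1: set φ=139.97° → (κ,φ,ℓ)=(0.2170,139.97°,3.7663) → tip=(-1.1143,0.9360,3.3608)
cmd 2: set ℓ=2.2458 → (κ,φ,ℓ)=(0.2170,139.97°,2.2458) → tip=(-0.4108,0.3451,2.1580)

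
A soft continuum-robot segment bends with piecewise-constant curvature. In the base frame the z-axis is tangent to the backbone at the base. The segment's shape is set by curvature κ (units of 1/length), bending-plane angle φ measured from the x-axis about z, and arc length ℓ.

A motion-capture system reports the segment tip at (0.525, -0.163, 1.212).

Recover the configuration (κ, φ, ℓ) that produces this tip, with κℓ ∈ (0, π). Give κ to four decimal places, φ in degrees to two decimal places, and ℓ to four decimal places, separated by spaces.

0.6208 342.75 1.3719

ρ = √(x²+y²) = √(0.525² + -0.163²) = 0.54972
φ = atan2(y, x) mod 360° = atan2(-0.163, 0.525) = 342.7517°
|p|² = ρ² + z² = 0.54972² + 1.212² = 1.77114
κ = 2ρ / |p|² = 2×0.54972 / 1.77114 = 0.62076
θ = 2·atan2(ρ, z) = 2·atan2(0.54972, 1.212) = 0.85163 rad
ℓ = θ/κ = 0.85163/0.62076 = 1.37193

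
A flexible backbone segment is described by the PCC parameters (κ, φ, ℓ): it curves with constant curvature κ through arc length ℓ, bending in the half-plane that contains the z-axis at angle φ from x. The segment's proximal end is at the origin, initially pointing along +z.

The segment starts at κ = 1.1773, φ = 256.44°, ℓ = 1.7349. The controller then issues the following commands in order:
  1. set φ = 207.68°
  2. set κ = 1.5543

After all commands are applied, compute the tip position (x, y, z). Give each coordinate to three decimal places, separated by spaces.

-1.084 -0.569 0.277

initial: κ=1.1773, φ=256.44°, ℓ=1.7349
cmd 1: set φ=207.68° → (κ,φ,ℓ)=(1.1773,207.68°,1.7349) → tip=(-1.0940,-0.5739,0.7566)
cmd 2: set κ=1.5543 → (κ,φ,ℓ)=(1.5543,207.68°,1.7349) → tip=(-1.0840,-0.5686,0.2770)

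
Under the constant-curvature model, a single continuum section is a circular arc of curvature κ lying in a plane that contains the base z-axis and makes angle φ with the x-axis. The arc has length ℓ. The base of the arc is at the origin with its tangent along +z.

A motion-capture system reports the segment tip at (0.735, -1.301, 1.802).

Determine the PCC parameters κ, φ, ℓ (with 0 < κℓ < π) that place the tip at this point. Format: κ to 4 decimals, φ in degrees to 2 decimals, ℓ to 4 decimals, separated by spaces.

ρ = √(x²+y²) = √(0.735² + -1.301²) = 1.49426
φ = atan2(y, x) mod 360° = atan2(-1.301, 0.735) = 299.4643°
|p|² = ρ² + z² = 1.49426² + 1.802² = 5.48003
κ = 2ρ / |p|² = 2×1.49426 / 5.48003 = 0.54535
θ = 2·atan2(ρ, z) = 2·atan2(1.49426, 1.802) = 1.38462 rad
ℓ = θ/κ = 1.38462/0.54535 = 2.53896

0.5453 299.46 2.5390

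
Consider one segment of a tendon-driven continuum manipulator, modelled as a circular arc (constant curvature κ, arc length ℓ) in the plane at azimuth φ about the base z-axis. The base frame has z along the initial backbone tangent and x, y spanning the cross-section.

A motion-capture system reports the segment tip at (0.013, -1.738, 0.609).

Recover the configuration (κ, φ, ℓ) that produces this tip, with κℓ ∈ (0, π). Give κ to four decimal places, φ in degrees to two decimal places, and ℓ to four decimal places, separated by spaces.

ρ = √(x²+y²) = √(0.013² + -1.738²) = 1.73805
φ = atan2(y, x) mod 360° = atan2(-1.738, 0.013) = 270.4286°
|p|² = ρ² + z² = 1.73805² + 0.609² = 3.39169
κ = 2ρ / |p|² = 2×1.73805 / 3.39169 = 1.02489
θ = 2·atan2(ρ, z) = 2·atan2(1.73805, 0.609) = 2.46754 rad
ℓ = θ/κ = 2.46754/1.02489 = 2.40763

1.0249 270.43 2.4076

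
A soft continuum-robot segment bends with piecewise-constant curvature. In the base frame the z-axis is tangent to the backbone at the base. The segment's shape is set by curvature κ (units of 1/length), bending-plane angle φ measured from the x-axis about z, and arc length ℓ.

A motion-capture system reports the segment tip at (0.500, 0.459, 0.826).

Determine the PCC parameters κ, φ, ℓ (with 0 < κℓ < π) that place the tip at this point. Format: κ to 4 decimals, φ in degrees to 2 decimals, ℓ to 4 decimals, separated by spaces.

ρ = √(x²+y²) = √(0.500² + 0.459²) = 0.67873
φ = atan2(y, x) mod 360° = atan2(0.459, 0.500) = 42.5519°
|p|² = ρ² + z² = 0.67873² + 0.826² = 1.14296
κ = 2ρ / |p|² = 2×0.67873 / 1.14296 = 1.18768
θ = 2·atan2(ρ, z) = 2·atan2(0.67873, 0.826) = 1.37568 rad
ℓ = θ/κ = 1.37568/1.18768 = 1.15829

1.1877 42.55 1.1583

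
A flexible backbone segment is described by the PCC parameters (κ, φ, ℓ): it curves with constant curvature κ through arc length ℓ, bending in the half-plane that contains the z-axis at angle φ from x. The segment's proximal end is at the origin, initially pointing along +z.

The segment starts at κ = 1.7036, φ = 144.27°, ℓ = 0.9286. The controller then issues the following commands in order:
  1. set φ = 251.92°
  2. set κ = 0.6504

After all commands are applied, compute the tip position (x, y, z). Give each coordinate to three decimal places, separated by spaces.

initial: κ=1.7036, φ=144.27°, ℓ=0.9286
cmd 1: set φ=251.92° → (κ,φ,ℓ)=(1.7036,251.92°,0.9286) → tip=(-0.1842,-0.5642,0.5870)
cmd 2: set κ=0.6504 → (κ,φ,ℓ)=(0.6504,251.92°,0.9286) → tip=(-0.0844,-0.2586,0.8732)

-0.084 -0.259 0.873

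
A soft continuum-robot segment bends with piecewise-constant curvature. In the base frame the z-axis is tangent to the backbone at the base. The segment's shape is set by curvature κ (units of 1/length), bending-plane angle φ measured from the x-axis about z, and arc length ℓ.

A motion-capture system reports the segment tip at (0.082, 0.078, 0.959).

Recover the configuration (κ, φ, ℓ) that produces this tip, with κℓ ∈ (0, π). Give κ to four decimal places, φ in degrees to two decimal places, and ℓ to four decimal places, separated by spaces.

0.2427 43.57 0.9679

ρ = √(x²+y²) = √(0.082² + 0.078²) = 0.11317
φ = atan2(y, x) mod 360° = atan2(0.078, 0.082) = 43.5679°
|p|² = ρ² + z² = 0.11317² + 0.959² = 0.93249
κ = 2ρ / |p|² = 2×0.11317 / 0.93249 = 0.24273
θ = 2·atan2(ρ, z) = 2·atan2(0.11317, 0.959) = 0.23494 rad
ℓ = θ/κ = 0.23494/0.24273 = 0.96788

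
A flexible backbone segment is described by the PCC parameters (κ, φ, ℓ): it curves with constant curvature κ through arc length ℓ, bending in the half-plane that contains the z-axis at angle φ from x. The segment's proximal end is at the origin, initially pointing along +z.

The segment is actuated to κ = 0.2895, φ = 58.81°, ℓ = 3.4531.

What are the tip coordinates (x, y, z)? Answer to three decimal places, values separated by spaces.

θ = κ·ℓ = 0.2895 × 3.4531 = 0.99967 rad
ρ = (1 − cos θ)/κ = (1 − 0.54058)/0.2895 = 1.58695
z = sin θ / κ = 0.84129/0.2895 = 2.90602
x = ρ cos φ = 1.58695 × cos(58.81°) = 0.82185
y = ρ sin φ = 1.58695 × sin(58.81°) = 1.35756

0.822 1.358 2.906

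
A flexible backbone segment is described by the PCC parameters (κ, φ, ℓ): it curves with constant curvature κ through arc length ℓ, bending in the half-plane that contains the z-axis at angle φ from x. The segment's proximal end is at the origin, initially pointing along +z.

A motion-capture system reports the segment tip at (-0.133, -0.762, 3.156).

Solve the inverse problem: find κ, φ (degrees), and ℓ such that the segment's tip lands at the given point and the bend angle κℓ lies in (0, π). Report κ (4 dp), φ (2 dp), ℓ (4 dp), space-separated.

ρ = √(x²+y²) = √(-0.133² + -0.762²) = 0.77352
φ = atan2(y, x) mod 360° = atan2(-0.762, -0.133) = 260.0993°
|p|² = ρ² + z² = 0.77352² + 3.156² = 10.55867
κ = 2ρ / |p|² = 2×0.77352 / 10.55867 = 0.14652
θ = 2·atan2(ρ, z) = 2·atan2(0.77352, 3.156) = 0.48071 rad
ℓ = θ/κ = 0.48071/0.14652 = 3.28091

0.1465 260.10 3.2809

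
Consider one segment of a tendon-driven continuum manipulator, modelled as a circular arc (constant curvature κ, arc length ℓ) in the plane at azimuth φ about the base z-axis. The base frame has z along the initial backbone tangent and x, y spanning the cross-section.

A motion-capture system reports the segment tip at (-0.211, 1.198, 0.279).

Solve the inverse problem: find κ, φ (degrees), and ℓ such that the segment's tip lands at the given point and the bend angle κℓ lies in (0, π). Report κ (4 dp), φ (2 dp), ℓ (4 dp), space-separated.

1.5620 99.99 1.7226

ρ = √(x²+y²) = √(-0.211² + 1.198²) = 1.21644
φ = atan2(y, x) mod 360° = atan2(1.198, -0.211) = 99.9889°
|p|² = ρ² + z² = 1.21644² + 0.279² = 1.55757
κ = 2ρ / |p|² = 2×1.21644 / 1.55757 = 1.56197
θ = 2·atan2(ρ, z) = 2·atan2(1.21644, 0.279) = 2.69068 rad
ℓ = θ/κ = 2.69068/1.56197 = 1.72261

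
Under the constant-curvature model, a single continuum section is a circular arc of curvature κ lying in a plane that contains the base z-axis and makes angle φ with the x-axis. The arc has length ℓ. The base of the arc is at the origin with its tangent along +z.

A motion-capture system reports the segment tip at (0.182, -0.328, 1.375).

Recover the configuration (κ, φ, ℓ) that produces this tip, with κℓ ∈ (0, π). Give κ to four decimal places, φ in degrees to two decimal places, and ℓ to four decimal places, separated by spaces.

0.3693 299.02 1.4422

ρ = √(x²+y²) = √(0.182² + -0.328²) = 0.37511
φ = atan2(y, x) mod 360° = atan2(-0.328, 0.182) = 299.0249°
|p|² = ρ² + z² = 0.37511² + 1.375² = 2.03133
κ = 2ρ / |p|² = 2×0.37511 / 2.03133 = 0.36932
θ = 2·atan2(ρ, z) = 2·atan2(0.37511, 1.375) = 0.53265 rad
ℓ = θ/κ = 0.53265/0.36932 = 1.44224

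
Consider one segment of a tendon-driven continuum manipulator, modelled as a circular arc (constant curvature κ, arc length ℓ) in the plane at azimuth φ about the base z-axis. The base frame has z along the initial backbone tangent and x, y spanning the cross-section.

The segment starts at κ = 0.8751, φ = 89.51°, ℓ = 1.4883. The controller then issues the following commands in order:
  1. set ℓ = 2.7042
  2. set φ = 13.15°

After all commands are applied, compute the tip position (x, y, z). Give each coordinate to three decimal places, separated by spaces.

1.908 0.446 0.800

initial: κ=0.8751, φ=89.51°, ℓ=1.4883
cmd 1: set ℓ=2.7042 → (κ,φ,ℓ)=(0.8751,89.51°,2.7042) → tip=(0.0168,1.9589,0.7997)
cmd 2: set φ=13.15° → (κ,φ,ℓ)=(0.8751,13.15°,2.7042) → tip=(1.9076,0.4457,0.7997)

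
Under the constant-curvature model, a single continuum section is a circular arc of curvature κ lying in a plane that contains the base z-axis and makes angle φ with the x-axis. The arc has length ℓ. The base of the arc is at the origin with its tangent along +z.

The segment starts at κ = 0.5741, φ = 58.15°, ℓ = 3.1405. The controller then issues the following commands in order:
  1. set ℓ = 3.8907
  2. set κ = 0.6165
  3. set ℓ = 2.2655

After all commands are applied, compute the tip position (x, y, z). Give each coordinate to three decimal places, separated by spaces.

initial: κ=0.5741, φ=58.15°, ℓ=3.1405
cmd 1: set ℓ=3.8907 → (κ,φ,ℓ)=(0.5741,58.15°,3.8907) → tip=(1.4848,2.3901,1.3730)
cmd 2: set κ=0.6165 → (κ,φ,ℓ)=(0.6165,58.15°,3.8907) → tip=(1.4863,2.3925,1.0973)
cmd 3: set ℓ=2.2655 → (κ,φ,ℓ)=(0.6165,58.15°,2.2655) → tip=(0.7077,1.1391,1.5975)

0.708 1.139 1.598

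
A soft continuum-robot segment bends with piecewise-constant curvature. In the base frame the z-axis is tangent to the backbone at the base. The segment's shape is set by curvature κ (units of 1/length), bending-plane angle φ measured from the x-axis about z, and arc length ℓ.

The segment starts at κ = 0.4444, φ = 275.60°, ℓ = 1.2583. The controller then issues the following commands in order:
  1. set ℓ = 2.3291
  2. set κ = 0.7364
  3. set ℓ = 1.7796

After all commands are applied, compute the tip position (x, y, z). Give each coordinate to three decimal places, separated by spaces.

0.098 -1.004 1.312

initial: κ=0.4444, φ=275.60°, ℓ=1.2583
cmd 1: set ℓ=2.3291 → (κ,φ,ℓ)=(0.4444,275.60°,2.3291) → tip=(0.1075,-1.0963,1.9349)
cmd 2: set κ=0.7364 → (κ,φ,ℓ)=(0.7364,275.60°,2.3291) → tip=(0.1516,-1.5459,1.3438)
cmd 3: set ℓ=1.7796 → (κ,φ,ℓ)=(0.7364,275.60°,1.7796) → tip=(0.0984,-1.0036,1.3122)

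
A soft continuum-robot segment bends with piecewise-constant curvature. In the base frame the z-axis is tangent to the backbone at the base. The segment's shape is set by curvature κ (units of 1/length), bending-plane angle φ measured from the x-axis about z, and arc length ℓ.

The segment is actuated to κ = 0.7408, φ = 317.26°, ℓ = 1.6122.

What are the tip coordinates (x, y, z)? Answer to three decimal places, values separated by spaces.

0.627 -0.579 1.255

θ = κ·ℓ = 0.7408 × 1.6122 = 1.19432 rad
ρ = (1 − cos θ)/κ = (1 − 0.36765)/0.7408 = 0.85361
z = sin θ / κ = 0.92997/0.7408 = 1.25535
x = ρ cos φ = 0.85361 × cos(317.26°) = 0.62692
y = ρ sin φ = 0.85361 × sin(317.26°) = -0.57932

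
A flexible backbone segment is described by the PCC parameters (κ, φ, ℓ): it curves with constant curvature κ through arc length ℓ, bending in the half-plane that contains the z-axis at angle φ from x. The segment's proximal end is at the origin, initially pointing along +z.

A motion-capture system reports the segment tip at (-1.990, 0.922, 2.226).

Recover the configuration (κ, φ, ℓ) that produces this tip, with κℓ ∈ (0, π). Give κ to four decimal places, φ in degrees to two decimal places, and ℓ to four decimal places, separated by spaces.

0.4492 155.14 3.4639

ρ = √(x²+y²) = √(-1.990² + 0.922²) = 2.19321
φ = atan2(y, x) mod 360° = atan2(0.922, -1.990) = 155.1409°
|p|² = ρ² + z² = 2.19321² + 2.226² = 9.76526
κ = 2ρ / |p|² = 2×2.19321 / 9.76526 = 0.44919
θ = 2·atan2(ρ, z) = 2·atan2(2.19321, 2.226) = 1.55596 rad
ℓ = θ/κ = 1.55596/0.44919 = 3.46394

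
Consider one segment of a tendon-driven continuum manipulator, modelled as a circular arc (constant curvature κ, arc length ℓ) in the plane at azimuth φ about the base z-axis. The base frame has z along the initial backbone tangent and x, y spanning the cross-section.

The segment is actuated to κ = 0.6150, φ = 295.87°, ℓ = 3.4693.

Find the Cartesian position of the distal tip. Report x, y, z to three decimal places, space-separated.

1.088 -2.244 1.375

θ = κ·ℓ = 0.6150 × 3.4693 = 2.13362 rad
ρ = (1 − cos θ)/κ = (1 − -0.53358)/0.6150 = 2.49362
z = sin θ / κ = 0.84575/0.6150 = 1.37521
x = ρ cos φ = 2.49362 × cos(295.87°) = 1.08804
y = ρ sin φ = 2.49362 × sin(295.87°) = -2.24372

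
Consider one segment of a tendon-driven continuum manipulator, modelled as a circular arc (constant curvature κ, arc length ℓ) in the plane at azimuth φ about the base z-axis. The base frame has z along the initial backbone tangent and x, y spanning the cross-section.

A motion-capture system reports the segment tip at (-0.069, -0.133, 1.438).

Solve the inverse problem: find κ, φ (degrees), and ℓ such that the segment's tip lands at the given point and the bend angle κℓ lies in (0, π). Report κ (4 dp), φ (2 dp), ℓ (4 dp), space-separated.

ρ = √(x²+y²) = √(-0.069² + -0.133²) = 0.14983
φ = atan2(y, x) mod 360° = atan2(-0.133, -0.069) = 242.5799°
|p|² = ρ² + z² = 0.14983² + 1.438² = 2.09029
κ = 2ρ / |p|² = 2×0.14983 / 2.09029 = 0.14336
θ = 2·atan2(ρ, z) = 2·atan2(0.14983, 1.438) = 0.20764 rad
ℓ = θ/κ = 0.20764/0.14336 = 1.44839

0.1434 242.58 1.4484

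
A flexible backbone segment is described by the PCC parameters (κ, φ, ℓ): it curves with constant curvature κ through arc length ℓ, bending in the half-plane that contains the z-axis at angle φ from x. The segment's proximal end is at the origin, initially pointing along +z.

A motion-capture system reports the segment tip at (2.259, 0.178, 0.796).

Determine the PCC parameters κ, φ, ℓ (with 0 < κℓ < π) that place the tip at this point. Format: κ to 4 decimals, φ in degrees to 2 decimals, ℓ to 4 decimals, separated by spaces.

ρ = √(x²+y²) = √(2.259² + 0.178²) = 2.26600
φ = atan2(y, x) mod 360° = atan2(0.178, 2.259) = 4.5054°
|p|² = ρ² + z² = 2.26600² + 0.796² = 5.76838
κ = 2ρ / |p|² = 2×2.26600 / 5.76838 = 0.78566
θ = 2·atan2(ρ, z) = 2·atan2(2.26600, 0.796) = 2.46596 rad
ℓ = θ/κ = 2.46596/0.78566 = 3.13870

0.7857 4.51 3.1387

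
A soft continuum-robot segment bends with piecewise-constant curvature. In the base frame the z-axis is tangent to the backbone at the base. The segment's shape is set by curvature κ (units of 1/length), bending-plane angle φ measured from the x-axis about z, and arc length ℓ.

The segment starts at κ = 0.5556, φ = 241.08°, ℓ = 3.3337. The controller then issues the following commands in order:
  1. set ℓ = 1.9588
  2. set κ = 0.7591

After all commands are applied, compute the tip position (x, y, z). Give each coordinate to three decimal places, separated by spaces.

-0.584 -1.056 1.313

initial: κ=0.5556, φ=241.08°, ℓ=3.3337
cmd 1: set ℓ=1.9588 → (κ,φ,ℓ)=(0.5556,241.08°,1.9588) → tip=(-0.4665,-0.8444,1.5944)
cmd 2: set κ=0.7591 → (κ,φ,ℓ)=(0.7591,241.08°,1.9588) → tip=(-0.5837,-1.0565,1.3127)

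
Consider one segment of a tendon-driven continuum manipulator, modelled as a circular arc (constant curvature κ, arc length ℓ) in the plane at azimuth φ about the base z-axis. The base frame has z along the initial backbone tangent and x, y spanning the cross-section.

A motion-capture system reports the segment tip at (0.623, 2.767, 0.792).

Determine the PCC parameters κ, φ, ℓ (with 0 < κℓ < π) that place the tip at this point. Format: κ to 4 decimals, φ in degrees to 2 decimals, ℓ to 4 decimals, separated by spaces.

ρ = √(x²+y²) = √(0.623² + 2.767²) = 2.83627
φ = atan2(y, x) mod 360° = atan2(2.767, 0.623) = 77.3112°
|p|² = ρ² + z² = 2.83627² + 0.792² = 8.67168
κ = 2ρ / |p|² = 2×2.83627 / 8.67168 = 0.65414
θ = 2·atan2(ρ, z) = 2·atan2(2.83627, 0.792) = 2.59698 rad
ℓ = θ/κ = 2.59698/0.65414 = 3.97005

0.6541 77.31 3.9700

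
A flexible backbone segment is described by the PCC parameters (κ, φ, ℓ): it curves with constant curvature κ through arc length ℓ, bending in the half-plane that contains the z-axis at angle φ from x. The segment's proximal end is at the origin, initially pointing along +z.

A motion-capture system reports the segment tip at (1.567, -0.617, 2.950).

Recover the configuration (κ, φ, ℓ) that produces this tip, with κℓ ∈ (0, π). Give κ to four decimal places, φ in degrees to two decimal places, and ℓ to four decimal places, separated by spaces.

ρ = √(x²+y²) = √(1.567² + -0.617²) = 1.68410
φ = atan2(y, x) mod 360° = atan2(-0.617, 1.567) = 338.5082°
|p|² = ρ² + z² = 1.68410² + 2.950² = 11.53868
κ = 2ρ / |p|² = 2×1.68410 / 11.53868 = 0.29190
θ = 2·atan2(ρ, z) = 2·atan2(1.68410, 2.950) = 1.03746 rad
ℓ = θ/κ = 1.03746/0.29190 = 3.55412

0.2919 338.51 3.5541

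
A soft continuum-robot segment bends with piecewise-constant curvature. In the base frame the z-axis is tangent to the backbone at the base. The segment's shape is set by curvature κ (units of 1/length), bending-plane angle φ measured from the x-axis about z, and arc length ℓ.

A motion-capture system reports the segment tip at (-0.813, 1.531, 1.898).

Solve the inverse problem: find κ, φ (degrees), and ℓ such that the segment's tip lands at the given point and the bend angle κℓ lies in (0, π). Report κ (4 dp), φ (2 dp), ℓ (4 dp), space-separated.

ρ = √(x²+y²) = √(-0.813² + 1.531²) = 1.73347
φ = atan2(y, x) mod 360° = atan2(1.531, -0.813) = 117.9694°
|p|² = ρ² + z² = 1.73347² + 1.898² = 6.60733
κ = 2ρ / |p|² = 2×1.73347 / 6.60733 = 0.52471
θ = 2·atan2(ρ, z) = 2·atan2(1.73347, 1.898) = 1.48025 rad
ℓ = θ/κ = 1.48025/0.52471 = 2.82107

0.5247 117.97 2.8211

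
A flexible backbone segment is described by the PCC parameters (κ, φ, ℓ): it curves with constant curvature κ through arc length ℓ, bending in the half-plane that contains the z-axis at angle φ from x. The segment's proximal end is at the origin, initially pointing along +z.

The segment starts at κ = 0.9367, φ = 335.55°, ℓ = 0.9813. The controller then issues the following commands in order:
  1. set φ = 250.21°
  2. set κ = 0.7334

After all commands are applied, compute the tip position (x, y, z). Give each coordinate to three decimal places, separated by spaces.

initial: κ=0.9367, φ=335.55°, ℓ=0.9813
cmd 1: set φ=250.21° → (κ,φ,ℓ)=(0.9367,250.21°,0.9813) → tip=(-0.1422,-0.3953,0.8488)
cmd 2: set κ=0.7334 → (κ,φ,ℓ)=(0.7334,250.21°,0.9813) → tip=(-0.1145,-0.3182,0.8988)

-0.114 -0.318 0.899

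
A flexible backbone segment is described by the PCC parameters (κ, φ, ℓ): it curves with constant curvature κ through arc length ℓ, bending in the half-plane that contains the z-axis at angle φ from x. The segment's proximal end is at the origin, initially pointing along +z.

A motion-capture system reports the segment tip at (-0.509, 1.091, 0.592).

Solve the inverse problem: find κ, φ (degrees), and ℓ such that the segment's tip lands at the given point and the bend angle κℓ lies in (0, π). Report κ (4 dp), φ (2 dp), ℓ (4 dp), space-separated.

ρ = √(x²+y²) = √(-0.509² + 1.091²) = 1.20389
φ = atan2(y, x) mod 360° = atan2(1.091, -0.509) = 115.0111°
|p|² = ρ² + z² = 1.20389² + 0.592² = 1.79983
κ = 2ρ / |p|² = 2×1.20389 / 1.79983 = 1.33779
θ = 2·atan2(ρ, z) = 2·atan2(1.20389, 0.592) = 2.22756 rad
ℓ = θ/κ = 2.22756/1.33779 = 1.66511

1.3378 115.01 1.6651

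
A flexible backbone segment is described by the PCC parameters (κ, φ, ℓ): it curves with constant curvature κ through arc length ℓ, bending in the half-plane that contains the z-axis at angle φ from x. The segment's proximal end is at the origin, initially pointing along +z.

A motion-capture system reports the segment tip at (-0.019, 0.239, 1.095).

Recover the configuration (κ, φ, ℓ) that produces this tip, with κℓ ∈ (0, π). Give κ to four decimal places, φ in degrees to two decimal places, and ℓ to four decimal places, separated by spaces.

0.3816 94.55 1.1297

ρ = √(x²+y²) = √(-0.019² + 0.239²) = 0.23975
φ = atan2(y, x) mod 360° = atan2(0.239, -0.019) = 94.5453°
|p|² = ρ² + z² = 0.23975² + 1.095² = 1.25651
κ = 2ρ / |p|² = 2×0.23975 / 1.25651 = 0.38162
θ = 2·atan2(ρ, z) = 2·atan2(0.23975, 1.095) = 0.43110 rad
ℓ = θ/κ = 0.43110/0.38162 = 1.12967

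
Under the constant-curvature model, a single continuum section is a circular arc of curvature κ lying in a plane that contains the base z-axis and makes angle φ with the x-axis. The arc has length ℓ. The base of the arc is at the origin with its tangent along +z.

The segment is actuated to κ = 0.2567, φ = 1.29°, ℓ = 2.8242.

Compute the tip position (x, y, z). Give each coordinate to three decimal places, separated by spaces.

0.979 0.022 2.583

θ = κ·ℓ = 0.2567 × 2.8242 = 0.72497 rad
ρ = (1 − cos θ)/κ = (1 − 0.74852)/0.2567 = 0.97967
z = sin θ / κ = 0.66311/0.2567 = 2.58323
x = ρ cos φ = 0.97967 × cos(1.29°) = 0.97942
y = ρ sin φ = 0.97967 × sin(1.29°) = 0.02206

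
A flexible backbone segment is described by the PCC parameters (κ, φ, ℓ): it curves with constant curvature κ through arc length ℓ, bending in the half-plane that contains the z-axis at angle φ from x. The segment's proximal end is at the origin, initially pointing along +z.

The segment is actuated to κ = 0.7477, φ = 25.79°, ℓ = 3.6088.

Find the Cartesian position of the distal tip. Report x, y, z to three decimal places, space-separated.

2.292 1.108 0.574

θ = κ·ℓ = 0.7477 × 3.6088 = 2.69830 rad
ρ = (1 − cos θ)/κ = (1 − -0.90334)/0.7477 = 2.54560
z = sin θ / κ = 0.42892/0.7477 = 0.57365
x = ρ cos φ = 2.54560 × cos(25.79°) = 2.29204
y = ρ sin φ = 2.54560 × sin(25.79°) = 1.10752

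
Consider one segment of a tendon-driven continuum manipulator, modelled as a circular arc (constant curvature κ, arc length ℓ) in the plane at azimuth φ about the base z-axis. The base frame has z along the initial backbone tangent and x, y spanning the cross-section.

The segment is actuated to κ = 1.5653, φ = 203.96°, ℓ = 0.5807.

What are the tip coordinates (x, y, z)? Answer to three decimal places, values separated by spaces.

θ = κ·ℓ = 1.5653 × 0.5807 = 0.90897 rad
ρ = (1 − cos θ)/κ = (1 − 0.61456)/1.5653 = 0.24624
z = sin θ / κ = 0.78887/1.5653 = 0.50397
x = ρ cos φ = 0.24624 × cos(203.96°) = -0.22502
y = ρ sin φ = 0.24624 × sin(203.96°) = -0.10000

-0.225 -0.100 0.504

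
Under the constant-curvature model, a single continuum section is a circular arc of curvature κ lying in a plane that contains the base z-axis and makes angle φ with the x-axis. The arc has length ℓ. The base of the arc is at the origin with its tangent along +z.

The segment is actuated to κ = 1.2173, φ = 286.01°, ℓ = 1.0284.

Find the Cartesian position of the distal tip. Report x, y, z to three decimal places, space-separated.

0.156 -0.542 0.780

θ = κ·ℓ = 1.2173 × 1.0284 = 1.25187 rad
ρ = (1 − cos θ)/κ = (1 − 0.31355)/1.2173 = 0.56392
z = sin θ / κ = 0.94957/1.2173 = 0.78006
x = ρ cos φ = 0.56392 × cos(286.01°) = 0.15553
y = ρ sin φ = 0.56392 × sin(286.01°) = -0.54204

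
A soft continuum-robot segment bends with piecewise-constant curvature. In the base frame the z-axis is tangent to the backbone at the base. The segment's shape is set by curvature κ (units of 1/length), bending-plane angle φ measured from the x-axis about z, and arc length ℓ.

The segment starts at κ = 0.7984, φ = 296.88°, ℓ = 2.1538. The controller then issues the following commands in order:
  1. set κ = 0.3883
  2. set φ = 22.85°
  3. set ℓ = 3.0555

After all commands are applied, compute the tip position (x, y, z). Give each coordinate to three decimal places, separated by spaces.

1.483 0.625 2.387

initial: κ=0.7984, φ=296.88°, ℓ=2.1538
cmd 1: set κ=0.3883 → (κ,φ,ℓ)=(0.3883,296.88°,2.1538) → tip=(0.3840,-0.7576,1.9114)
cmd 2: set φ=22.85° → (κ,φ,ℓ)=(0.3883,22.85°,2.1538) → tip=(0.7827,0.3298,1.9114)
cmd 3: set ℓ=3.0555 → (κ,φ,ℓ)=(0.3883,22.85°,3.0555) → tip=(1.4834,0.6251,2.3874)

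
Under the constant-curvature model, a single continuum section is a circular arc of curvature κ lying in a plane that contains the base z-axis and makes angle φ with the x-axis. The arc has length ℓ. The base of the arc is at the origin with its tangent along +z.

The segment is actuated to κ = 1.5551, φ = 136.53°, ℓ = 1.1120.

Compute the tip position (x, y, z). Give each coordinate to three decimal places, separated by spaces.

-0.540 0.512 0.635

θ = κ·ℓ = 1.5551 × 1.1120 = 1.72927 rad
ρ = (1 − cos θ)/κ = (1 − -0.15781)/1.5551 = 0.74453
z = sin θ / κ = 0.98747/1.5551 = 0.63499
x = ρ cos φ = 0.74453 × cos(136.53°) = -0.54033
y = ρ sin φ = 0.74453 × sin(136.53°) = 0.51222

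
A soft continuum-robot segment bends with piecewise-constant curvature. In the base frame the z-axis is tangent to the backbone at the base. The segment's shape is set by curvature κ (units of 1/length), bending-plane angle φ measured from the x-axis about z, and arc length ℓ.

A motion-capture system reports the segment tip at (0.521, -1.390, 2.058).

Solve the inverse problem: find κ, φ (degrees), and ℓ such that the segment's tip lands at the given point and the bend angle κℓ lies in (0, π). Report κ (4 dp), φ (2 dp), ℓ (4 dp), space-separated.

ρ = √(x²+y²) = √(0.521² + -1.390²) = 1.48443
φ = atan2(y, x) mod 360° = atan2(-1.390, 0.521) = 290.5470°
|p|² = ρ² + z² = 1.48443² + 2.058² = 6.43890
κ = 2ρ / |p|² = 2×1.48443 / 6.43890 = 0.46108
θ = 2·atan2(ρ, z) = 2·atan2(1.48443, 2.058) = 1.24976 rad
ℓ = θ/κ = 1.24976/0.46108 = 2.71048

0.4611 290.55 2.7105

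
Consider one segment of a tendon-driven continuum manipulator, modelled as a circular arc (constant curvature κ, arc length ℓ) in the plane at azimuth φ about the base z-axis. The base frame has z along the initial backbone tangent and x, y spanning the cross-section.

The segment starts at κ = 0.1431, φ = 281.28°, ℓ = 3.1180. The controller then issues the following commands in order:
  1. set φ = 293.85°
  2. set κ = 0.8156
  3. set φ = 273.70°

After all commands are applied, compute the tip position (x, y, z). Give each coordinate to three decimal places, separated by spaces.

initial: κ=0.1431, φ=281.28°, ℓ=3.1180
cmd 1: set φ=293.85° → (κ,φ,ℓ)=(0.1431,293.85°,3.1180) → tip=(0.2766,-0.6257,3.0156)
cmd 2: set κ=0.8156 → (κ,φ,ℓ)=(0.8156,293.85°,3.1180) → tip=(0.9053,-2.0478,0.6908)
cmd 3: set φ=273.70° → (κ,φ,ℓ)=(0.8156,273.70°,3.1180) → tip=(0.1445,-2.2344,0.6908)

0.144 -2.234 0.691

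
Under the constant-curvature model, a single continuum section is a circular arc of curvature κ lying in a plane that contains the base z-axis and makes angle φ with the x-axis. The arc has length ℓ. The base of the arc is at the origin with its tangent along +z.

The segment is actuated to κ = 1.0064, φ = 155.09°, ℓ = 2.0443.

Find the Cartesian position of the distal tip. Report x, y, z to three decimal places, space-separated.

θ = κ·ℓ = 1.0064 × 2.0443 = 2.05738 rad
ρ = (1 − cos θ)/κ = (1 − -0.46761)/1.0064 = 1.45828
z = sin θ / κ = 0.88393/1.0064 = 0.87831
x = ρ cos φ = 1.45828 × cos(155.09°) = -1.32262
y = ρ sin φ = 1.45828 × sin(155.09°) = 0.61422

-1.323 0.614 0.878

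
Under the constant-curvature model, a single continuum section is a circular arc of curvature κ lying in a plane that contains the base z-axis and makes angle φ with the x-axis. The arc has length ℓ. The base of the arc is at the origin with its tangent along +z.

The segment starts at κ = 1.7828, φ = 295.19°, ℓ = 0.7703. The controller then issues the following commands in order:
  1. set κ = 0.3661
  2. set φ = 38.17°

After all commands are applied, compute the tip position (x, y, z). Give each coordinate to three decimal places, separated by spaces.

0.085 0.067 0.760

initial: κ=1.7828, φ=295.19°, ℓ=0.7703
cmd 1: set κ=0.3661 → (κ,φ,ℓ)=(0.3661,295.19°,0.7703) → tip=(0.0459,-0.0976,0.7601)
cmd 2: set φ=38.17° → (κ,φ,ℓ)=(0.3661,38.17°,0.7703) → tip=(0.0848,0.0667,0.7601)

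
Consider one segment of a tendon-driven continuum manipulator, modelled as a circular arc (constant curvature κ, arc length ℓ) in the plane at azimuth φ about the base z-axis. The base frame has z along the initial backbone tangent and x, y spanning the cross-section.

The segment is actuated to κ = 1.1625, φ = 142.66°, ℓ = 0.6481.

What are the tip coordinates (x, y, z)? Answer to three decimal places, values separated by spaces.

-0.185 0.141 0.589

θ = κ·ℓ = 1.1625 × 0.6481 = 0.75342 rad
ρ = (1 − cos θ)/κ = (1 − 0.72936)/1.1625 = 0.23281
z = sin θ / κ = 0.68413/1.1625 = 0.58850
x = ρ cos φ = 0.23281 × cos(142.66°) = -0.18510
y = ρ sin φ = 0.23281 × sin(142.66°) = 0.14121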